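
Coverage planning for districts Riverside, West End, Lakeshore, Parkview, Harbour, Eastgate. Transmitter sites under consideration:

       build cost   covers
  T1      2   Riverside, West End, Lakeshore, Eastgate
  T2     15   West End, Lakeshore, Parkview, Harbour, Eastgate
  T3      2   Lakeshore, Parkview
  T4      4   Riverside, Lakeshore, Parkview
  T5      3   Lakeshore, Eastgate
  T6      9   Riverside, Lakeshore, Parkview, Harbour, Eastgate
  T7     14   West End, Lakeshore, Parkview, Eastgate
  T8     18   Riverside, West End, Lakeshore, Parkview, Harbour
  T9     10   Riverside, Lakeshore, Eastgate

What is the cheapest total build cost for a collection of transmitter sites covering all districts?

T1, T6 cover every district at build cost 2 + 9 = 11.
Any cover uses at least 2 transmitter sites; among all covering selections none totals below 11.

11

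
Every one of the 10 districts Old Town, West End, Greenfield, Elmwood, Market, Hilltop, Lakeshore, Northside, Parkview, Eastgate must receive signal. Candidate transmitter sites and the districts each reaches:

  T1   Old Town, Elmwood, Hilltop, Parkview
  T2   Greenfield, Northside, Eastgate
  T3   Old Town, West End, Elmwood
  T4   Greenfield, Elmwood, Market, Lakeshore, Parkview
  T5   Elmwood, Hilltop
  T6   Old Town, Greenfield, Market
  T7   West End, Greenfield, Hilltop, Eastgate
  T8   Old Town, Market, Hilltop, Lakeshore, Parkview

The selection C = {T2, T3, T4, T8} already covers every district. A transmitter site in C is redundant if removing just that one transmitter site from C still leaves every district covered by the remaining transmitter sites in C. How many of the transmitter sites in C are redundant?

Drop T2: Northside, Eastgate uncovered — not redundant.
Drop T3: West End uncovered — not redundant.
Drop T4: the rest still cover every district — redundant.
Drop T8: Hilltop uncovered — not redundant.
1 redundant: T4.

1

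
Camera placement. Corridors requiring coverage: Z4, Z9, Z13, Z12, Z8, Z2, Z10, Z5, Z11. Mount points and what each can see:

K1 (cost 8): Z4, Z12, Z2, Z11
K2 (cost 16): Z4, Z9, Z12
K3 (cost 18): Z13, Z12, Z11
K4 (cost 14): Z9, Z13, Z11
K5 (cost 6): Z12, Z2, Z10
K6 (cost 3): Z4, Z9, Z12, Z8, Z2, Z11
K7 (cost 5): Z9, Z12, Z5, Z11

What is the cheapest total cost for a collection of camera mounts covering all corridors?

28

K4, K5, K6, K7 cover every corridor at cost 14 + 6 + 3 + 5 = 28.
Any cover uses at least 4 camera mounts; among all covering selections none totals below 28.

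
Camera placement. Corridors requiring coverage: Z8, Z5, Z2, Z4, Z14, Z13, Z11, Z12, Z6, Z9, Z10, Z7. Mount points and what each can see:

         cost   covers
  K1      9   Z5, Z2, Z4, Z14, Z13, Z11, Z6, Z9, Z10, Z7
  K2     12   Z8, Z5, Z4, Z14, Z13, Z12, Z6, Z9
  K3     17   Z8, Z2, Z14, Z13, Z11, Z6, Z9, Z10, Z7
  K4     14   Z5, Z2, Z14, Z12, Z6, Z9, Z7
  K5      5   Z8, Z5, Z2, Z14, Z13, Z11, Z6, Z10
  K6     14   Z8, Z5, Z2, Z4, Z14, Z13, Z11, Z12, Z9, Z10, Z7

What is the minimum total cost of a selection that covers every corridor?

19

K5, K6 cover every corridor at cost 5 + 14 = 19.
Any cover uses at least 2 camera mounts; among all covering selections none totals below 19.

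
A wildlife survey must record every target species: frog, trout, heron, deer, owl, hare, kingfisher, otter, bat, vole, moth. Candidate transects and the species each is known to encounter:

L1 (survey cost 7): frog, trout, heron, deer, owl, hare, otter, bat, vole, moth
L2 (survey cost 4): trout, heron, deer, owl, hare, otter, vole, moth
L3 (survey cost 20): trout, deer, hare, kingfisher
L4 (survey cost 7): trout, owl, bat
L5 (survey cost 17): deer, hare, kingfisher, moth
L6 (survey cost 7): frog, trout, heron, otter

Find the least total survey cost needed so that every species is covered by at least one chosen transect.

24

L1, L5 cover every species at survey cost 7 + 17 = 24.
Any cover uses at least 2 transects; among all covering selections none totals below 24.
Greedy by coverage-per-survey cost would pick L2, L1, L5 for 28 — worse than the optimum 24.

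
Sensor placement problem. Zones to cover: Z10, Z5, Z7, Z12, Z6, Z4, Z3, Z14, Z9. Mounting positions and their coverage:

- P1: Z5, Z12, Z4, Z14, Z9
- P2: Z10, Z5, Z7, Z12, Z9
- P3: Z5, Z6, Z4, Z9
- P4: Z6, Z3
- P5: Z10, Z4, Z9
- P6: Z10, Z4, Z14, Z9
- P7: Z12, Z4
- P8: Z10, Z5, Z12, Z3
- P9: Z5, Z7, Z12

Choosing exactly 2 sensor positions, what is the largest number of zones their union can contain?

7

Choosing P1, P2 covers {Z10, Z5, Z7, Z12, Z4, Z14, Z9} — 7 zones.
No choice of 2 sensor positions does better; here Z6, Z3 are left uncovered.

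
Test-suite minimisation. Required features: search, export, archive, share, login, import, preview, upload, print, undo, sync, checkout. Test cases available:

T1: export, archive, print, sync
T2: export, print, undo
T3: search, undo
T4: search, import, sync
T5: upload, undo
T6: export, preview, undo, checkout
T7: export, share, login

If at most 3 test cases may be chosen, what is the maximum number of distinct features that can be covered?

Choosing T1, T4, T6 covers {search, export, archive, import, preview, print, undo, sync, checkout} — 9 features.
No choice of 3 test cases does better; here share, login, upload are left uncovered.

9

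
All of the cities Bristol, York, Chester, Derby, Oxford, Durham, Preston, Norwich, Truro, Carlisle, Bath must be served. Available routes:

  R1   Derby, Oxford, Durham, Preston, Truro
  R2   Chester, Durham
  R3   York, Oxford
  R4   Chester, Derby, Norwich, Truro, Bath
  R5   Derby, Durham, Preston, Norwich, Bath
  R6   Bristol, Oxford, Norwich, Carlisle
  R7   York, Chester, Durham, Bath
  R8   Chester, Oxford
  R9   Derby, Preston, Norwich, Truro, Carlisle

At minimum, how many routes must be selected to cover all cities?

3

R1, R6, R7 together cover {Bristol, York, Chester, Derby, Oxford, Durham, Preston, Norwich, Truro, Carlisle, Bath} — every city.
No 2 of the 9 routes cover everything (all 36 pairs fall short), so 3 is minimum.
Greedy (largest uncovered first) would take R1, R4, R6, R3 — 4 routes — but 3 suffice.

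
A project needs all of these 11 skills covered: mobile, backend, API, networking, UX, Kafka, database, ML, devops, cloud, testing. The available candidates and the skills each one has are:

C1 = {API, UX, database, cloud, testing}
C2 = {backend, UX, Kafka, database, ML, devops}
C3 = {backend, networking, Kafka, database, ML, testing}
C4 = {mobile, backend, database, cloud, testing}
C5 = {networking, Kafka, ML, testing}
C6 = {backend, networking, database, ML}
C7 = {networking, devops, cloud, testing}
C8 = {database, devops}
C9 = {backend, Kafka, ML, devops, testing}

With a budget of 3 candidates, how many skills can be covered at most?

10

Choosing C1, C2, C3 covers {backend, API, networking, UX, Kafka, database, ML, devops, cloud, testing} — 10 skills.
No choice of 3 candidates does better; here mobile is left uncovered.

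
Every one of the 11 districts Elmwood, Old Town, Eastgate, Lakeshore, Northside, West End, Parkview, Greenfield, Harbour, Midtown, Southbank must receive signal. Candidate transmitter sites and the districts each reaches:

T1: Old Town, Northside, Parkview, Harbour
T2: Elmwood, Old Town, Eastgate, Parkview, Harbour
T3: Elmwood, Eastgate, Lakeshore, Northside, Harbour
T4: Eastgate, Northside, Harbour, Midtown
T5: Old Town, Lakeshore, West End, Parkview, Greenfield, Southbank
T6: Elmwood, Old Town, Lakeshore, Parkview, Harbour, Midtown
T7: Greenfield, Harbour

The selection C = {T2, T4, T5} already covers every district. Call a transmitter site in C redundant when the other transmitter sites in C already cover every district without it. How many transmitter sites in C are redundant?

0

Drop T2: Elmwood uncovered — not redundant.
Drop T4: Northside, Midtown uncovered — not redundant.
Drop T5: Lakeshore, West End, Greenfield, Southbank uncovered — not redundant.
None of the transmitter sites in C is redundant.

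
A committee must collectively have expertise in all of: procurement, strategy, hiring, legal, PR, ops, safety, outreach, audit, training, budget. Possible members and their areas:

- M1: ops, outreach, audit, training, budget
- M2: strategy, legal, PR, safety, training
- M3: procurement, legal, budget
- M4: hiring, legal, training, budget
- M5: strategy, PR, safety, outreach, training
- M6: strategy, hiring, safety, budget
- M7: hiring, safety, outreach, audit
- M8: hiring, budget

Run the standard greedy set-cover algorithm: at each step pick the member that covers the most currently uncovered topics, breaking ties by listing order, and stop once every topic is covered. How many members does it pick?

Pick 1: M1 covers 5 new topics (ops, outreach, audit, training, budget).
Pick 2: M2 covers 4 new topics (strategy, legal, PR, safety).
Pick 3: M3 covers 1 new topics (procurement).
Pick 4: M4 covers 1 new topics (hiring).
Greedy uses 4 members.

4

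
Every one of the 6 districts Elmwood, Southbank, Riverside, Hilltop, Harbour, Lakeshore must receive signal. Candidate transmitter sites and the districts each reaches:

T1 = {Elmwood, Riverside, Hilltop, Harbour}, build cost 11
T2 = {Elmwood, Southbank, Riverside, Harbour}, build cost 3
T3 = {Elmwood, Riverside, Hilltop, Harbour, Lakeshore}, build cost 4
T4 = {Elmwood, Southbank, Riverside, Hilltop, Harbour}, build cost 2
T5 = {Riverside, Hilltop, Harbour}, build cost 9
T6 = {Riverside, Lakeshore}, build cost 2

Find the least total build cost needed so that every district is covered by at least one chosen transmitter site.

4

T4, T6 cover every district at build cost 2 + 2 = 4.
Any cover uses at least 2 transmitter sites; among all covering selections none totals below 4.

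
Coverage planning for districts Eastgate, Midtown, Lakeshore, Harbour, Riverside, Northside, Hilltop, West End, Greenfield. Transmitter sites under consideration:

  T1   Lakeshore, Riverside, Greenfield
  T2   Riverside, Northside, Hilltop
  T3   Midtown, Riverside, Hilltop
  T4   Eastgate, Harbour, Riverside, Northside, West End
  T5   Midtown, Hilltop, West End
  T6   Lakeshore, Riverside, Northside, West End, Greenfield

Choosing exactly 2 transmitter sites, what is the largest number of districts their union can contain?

7

Choosing T1, T4 covers {Eastgate, Lakeshore, Harbour, Riverside, Northside, West End, Greenfield} — 7 districts.
No choice of 2 transmitter sites does better; here Midtown, Hilltop are left uncovered.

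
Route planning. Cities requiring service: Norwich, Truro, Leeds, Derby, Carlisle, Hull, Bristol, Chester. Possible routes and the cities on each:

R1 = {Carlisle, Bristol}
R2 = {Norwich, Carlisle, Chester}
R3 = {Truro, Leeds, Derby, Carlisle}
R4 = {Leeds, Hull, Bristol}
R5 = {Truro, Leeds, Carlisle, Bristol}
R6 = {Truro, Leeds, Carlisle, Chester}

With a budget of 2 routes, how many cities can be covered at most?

6

Choosing R2, R3 covers {Norwich, Truro, Leeds, Derby, Carlisle, Chester} — 6 cities.
No choice of 2 routes does better; here Hull, Bristol are left uncovered.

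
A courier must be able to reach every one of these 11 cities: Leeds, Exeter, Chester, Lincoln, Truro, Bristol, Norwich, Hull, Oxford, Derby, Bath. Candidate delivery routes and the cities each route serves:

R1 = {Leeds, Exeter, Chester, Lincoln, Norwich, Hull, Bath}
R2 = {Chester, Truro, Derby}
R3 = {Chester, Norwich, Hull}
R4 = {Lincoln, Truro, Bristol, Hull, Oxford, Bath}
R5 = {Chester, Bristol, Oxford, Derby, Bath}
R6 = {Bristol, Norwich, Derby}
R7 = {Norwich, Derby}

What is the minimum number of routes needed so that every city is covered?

R1, R2, R4 together cover {Leeds, Exeter, Chester, Lincoln, Truro, Bristol, Norwich, Hull, Oxford, Derby, Bath} — every city.
No 2 of the 7 routes cover everything (all 21 pairs fall short), so 3 is minimum.

3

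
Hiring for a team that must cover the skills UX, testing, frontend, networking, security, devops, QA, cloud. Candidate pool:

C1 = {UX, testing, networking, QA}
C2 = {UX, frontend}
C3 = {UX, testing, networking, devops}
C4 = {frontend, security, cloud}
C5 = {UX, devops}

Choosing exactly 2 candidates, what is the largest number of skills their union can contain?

Choosing C1, C4 covers {UX, testing, frontend, networking, security, QA, cloud} — 7 skills.
No choice of 2 candidates does better; here devops is left uncovered.

7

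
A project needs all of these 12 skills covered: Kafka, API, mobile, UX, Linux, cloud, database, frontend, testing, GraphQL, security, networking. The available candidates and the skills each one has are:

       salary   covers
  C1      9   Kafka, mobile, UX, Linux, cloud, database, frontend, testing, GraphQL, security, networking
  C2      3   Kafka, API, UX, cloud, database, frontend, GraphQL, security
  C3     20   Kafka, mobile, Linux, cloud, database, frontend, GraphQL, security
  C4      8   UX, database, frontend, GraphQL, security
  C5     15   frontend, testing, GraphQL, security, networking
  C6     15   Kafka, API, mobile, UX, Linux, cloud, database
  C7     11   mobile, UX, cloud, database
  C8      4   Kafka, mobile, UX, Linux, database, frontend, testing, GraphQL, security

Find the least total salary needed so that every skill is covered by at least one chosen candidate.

12

C1, C2 cover every skill at salary 9 + 3 = 12.
Any cover uses at least 2 candidates; among all covering selections none totals below 12.
Greedy by coverage-per-salary would pick C2, C8, C1 for 16 — worse than the optimum 12.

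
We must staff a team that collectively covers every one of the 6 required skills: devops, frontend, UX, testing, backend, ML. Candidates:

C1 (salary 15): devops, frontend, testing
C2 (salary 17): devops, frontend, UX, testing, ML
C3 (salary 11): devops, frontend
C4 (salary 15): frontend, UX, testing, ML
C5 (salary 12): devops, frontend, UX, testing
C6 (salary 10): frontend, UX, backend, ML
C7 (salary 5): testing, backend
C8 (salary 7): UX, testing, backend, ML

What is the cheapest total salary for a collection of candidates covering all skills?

C3, C8 cover every skill at salary 11 + 7 = 18.
Any cover uses at least 2 candidates; among all covering selections none totals below 18.

18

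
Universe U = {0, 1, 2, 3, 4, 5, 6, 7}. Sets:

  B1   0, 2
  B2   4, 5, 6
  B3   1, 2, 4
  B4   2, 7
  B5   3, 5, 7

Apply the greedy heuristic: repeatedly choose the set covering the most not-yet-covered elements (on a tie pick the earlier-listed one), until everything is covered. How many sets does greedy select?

4

Pick 1: B2 covers 3 new elements (4, 5, 6).
Pick 2: B1 covers 2 new elements (0, 2).
Pick 3: B5 covers 2 new elements (3, 7).
Pick 4: B3 covers 1 new elements (1).
Greedy uses 4 sets.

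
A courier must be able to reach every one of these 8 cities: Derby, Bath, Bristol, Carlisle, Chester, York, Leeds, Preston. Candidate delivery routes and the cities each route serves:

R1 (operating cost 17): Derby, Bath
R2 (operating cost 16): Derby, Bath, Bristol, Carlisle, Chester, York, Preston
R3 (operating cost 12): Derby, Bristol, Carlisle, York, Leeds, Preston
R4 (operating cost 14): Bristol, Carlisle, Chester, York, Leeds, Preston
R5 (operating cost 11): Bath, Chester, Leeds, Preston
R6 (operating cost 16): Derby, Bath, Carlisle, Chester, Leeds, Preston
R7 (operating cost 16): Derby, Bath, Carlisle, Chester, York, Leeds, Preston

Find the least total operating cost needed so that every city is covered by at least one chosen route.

23

R3, R5 cover every city at operating cost 12 + 11 = 23.
Any cover uses at least 2 routes; among all covering selections none totals below 23.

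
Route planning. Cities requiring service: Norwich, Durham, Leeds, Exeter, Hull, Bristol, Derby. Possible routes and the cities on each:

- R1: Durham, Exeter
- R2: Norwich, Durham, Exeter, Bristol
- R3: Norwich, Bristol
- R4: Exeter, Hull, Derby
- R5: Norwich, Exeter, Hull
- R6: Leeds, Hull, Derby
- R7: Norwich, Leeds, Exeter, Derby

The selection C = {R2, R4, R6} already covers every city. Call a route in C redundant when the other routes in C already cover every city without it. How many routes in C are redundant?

1

Drop R2: Norwich, Durham, Bristol uncovered — not redundant.
Drop R4: the rest still cover every city — redundant.
Drop R6: Leeds uncovered — not redundant.
1 redundant: R4.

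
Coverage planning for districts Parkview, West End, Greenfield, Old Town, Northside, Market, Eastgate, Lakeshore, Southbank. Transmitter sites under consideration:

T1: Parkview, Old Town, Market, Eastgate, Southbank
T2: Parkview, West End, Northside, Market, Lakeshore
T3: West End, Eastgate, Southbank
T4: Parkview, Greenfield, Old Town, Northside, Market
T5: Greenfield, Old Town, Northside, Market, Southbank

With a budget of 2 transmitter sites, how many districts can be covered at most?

8

Choosing T1, T2 covers {Parkview, West End, Old Town, Northside, Market, Eastgate, Lakeshore, Southbank} — 8 districts.
No choice of 2 transmitter sites does better; here Greenfield is left uncovered.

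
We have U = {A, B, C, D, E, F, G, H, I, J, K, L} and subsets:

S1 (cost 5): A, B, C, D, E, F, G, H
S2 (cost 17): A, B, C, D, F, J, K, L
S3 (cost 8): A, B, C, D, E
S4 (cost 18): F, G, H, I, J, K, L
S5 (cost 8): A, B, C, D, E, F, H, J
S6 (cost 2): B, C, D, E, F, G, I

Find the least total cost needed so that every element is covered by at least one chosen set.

23

S1, S4 cover every element at cost 5 + 18 = 23.
Any cover uses at least 2 sets; among all covering selections none totals below 23.
Greedy by coverage-per-cost would pick S6, S1, S2 for 24 — worse than the optimum 23.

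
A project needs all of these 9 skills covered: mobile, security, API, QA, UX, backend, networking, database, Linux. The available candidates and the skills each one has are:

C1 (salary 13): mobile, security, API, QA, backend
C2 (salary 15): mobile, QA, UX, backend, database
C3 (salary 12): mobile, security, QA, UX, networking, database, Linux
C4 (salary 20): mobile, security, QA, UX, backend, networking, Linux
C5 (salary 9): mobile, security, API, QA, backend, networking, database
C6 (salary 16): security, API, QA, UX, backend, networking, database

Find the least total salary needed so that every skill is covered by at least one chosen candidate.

C3, C5 cover every skill at salary 12 + 9 = 21.
Any cover uses at least 2 candidates; among all covering selections none totals below 21.

21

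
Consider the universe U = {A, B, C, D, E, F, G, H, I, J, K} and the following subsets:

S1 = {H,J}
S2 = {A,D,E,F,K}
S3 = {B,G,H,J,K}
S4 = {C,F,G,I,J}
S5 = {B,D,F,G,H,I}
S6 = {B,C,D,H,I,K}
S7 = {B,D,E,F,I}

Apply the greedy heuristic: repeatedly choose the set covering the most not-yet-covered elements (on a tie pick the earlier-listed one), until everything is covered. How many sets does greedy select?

3

Pick 1: S5 covers 6 new elements (B, D, F, G, H, I).
Pick 2: S2 covers 3 new elements (A, E, K).
Pick 3: S4 covers 2 new elements (C, J).
Greedy uses 3 sets.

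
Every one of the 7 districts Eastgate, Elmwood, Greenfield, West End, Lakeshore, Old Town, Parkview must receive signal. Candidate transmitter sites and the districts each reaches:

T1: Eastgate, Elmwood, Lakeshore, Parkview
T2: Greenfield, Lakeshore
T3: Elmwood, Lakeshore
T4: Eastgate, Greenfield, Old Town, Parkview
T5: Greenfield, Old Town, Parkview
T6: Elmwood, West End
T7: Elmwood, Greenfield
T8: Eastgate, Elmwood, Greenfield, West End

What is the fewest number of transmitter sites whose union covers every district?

3

T1, T4, T6 together cover {Eastgate, Elmwood, Greenfield, West End, Lakeshore, Old Town, Parkview} — every district.
No 2 of the 8 transmitter sites cover everything (all 28 pairs fall short), so 3 is minimum.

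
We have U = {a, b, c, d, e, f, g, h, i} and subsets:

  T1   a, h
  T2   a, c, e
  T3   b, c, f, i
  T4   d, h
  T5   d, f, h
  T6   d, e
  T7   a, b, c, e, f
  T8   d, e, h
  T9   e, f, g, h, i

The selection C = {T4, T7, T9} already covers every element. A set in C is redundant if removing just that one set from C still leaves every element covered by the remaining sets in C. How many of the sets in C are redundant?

0

Drop T4: d uncovered — not redundant.
Drop T7: a, b, c uncovered — not redundant.
Drop T9: g, i uncovered — not redundant.
None of the sets in C is redundant.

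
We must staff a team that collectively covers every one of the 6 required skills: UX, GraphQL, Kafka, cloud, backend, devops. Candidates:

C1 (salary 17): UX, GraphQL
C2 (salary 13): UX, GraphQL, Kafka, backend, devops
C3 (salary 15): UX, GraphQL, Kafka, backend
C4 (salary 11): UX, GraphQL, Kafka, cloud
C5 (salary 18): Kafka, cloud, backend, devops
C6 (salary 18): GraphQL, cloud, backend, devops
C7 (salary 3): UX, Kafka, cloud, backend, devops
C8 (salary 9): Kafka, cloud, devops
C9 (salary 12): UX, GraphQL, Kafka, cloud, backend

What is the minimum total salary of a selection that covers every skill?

14

C4, C7 cover every skill at salary 11 + 3 = 14.
Any cover uses at least 2 candidates; among all covering selections none totals below 14.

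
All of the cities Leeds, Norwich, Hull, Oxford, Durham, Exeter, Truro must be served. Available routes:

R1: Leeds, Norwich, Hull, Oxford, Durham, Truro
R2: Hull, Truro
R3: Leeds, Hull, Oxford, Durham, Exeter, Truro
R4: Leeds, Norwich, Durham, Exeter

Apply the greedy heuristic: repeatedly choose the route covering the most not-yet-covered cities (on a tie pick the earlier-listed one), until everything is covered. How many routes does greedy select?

Pick 1: R1 covers 6 new cities (Leeds, Norwich, Hull, Oxford, Durham, Truro).
Pick 2: R3 covers 1 new cities (Exeter).
Greedy uses 2 routes.

2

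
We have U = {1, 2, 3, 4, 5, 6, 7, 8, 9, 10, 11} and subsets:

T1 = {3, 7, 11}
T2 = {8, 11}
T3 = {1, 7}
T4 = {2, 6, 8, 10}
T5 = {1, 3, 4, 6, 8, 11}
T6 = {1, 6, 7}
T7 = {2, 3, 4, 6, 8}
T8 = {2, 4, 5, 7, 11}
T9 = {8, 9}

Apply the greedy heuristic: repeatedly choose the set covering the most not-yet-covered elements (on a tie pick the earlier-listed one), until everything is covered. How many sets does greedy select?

4

Pick 1: T5 covers 6 new elements (1, 3, 4, 6, 8, 11).
Pick 2: T8 covers 3 new elements (2, 5, 7).
Pick 3: T4 covers 1 new elements (10).
Pick 4: T9 covers 1 new elements (9).
Greedy uses 4 sets.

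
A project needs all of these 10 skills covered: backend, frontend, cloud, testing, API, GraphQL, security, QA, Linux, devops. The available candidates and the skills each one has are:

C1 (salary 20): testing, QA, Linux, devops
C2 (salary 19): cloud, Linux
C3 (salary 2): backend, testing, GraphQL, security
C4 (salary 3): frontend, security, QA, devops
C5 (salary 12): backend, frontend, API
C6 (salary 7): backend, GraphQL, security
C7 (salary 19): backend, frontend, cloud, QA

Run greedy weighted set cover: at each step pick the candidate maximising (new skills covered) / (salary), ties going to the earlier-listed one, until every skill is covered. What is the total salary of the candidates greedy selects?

36

Pick 1: C3 adds 4 new (backend, testing, GraphQL, security) at salary 2 (ratio 4/2).
Pick 2: C4 adds 3 new (frontend, QA, devops) at salary 3 (ratio 3/3).
Pick 3: C2 adds 2 new (cloud, Linux) at salary 19 (ratio 2/19).
Pick 4: C5 adds 1 new (API) at salary 12 (ratio 1/12).
Greedy total salary: 2 + 3 + 19 + 12 = 36.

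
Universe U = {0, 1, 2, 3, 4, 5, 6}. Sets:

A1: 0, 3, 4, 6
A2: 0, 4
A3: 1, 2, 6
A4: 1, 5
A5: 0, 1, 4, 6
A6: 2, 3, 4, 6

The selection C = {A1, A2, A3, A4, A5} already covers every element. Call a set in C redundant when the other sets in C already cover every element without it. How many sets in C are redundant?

Drop A1: 3 uncovered — not redundant.
Drop A2: the rest still cover every element — redundant.
Drop A3: 2 uncovered — not redundant.
Drop A4: 5 uncovered — not redundant.
Drop A5: the rest still cover every element — redundant.
2 redundant: A2, A5.

2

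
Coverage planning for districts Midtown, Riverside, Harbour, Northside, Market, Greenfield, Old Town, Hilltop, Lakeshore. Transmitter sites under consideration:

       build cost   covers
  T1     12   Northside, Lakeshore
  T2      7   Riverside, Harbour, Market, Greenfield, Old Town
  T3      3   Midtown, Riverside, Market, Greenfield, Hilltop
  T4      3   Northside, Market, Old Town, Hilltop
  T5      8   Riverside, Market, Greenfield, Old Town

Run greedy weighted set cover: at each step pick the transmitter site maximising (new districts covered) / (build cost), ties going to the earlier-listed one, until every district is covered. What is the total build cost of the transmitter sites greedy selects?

25

Pick 1: T3 adds 5 new (Midtown, Riverside, Market, Greenfield, Hilltop) at build cost 3 (ratio 5/3).
Pick 2: T4 adds 2 new (Northside, Old Town) at build cost 3 (ratio 2/3).
Pick 3: T2 adds 1 new (Harbour) at build cost 7 (ratio 1/7).
Pick 4: T1 adds 1 new (Lakeshore) at build cost 12 (ratio 1/12).
Greedy total build cost: 3 + 3 + 7 + 12 = 25. (The true optimum is 22, so greedy overshoots here.)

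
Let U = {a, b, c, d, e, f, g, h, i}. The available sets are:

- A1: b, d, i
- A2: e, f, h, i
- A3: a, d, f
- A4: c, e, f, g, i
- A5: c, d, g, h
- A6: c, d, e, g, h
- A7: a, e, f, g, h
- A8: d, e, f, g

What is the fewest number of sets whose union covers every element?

A1, A3, A6 together cover {a, b, c, d, e, f, g, h, i} — every element.
No 2 of the 8 sets cover everything (all 28 pairs fall short), so 3 is minimum.

3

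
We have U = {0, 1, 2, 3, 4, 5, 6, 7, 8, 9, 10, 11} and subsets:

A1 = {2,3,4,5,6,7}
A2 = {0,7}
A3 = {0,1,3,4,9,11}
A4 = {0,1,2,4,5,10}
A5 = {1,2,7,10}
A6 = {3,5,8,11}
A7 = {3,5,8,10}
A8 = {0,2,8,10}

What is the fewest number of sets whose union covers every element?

A1, A3, A7 together cover {0, 1, 2, 3, 4, 5, 6, 7, 8, 9, 10, 11} — every element.
No 2 of the 8 sets cover everything (all 28 pairs fall short), so 3 is minimum.

3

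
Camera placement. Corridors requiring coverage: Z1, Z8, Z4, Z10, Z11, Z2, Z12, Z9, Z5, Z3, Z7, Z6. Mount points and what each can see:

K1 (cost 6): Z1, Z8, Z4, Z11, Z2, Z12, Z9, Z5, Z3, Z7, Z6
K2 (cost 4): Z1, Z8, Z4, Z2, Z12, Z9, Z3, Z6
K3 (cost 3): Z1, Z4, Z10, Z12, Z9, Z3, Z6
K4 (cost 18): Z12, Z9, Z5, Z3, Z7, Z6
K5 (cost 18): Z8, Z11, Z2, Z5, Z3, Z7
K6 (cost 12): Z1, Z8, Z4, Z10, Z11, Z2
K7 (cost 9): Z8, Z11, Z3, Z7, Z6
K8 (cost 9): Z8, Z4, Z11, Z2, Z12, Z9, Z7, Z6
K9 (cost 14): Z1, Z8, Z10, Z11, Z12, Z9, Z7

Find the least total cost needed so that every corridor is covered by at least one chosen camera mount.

9

K1, K3 cover every corridor at cost 6 + 3 = 9.
Any cover uses at least 2 camera mounts; among all covering selections none totals below 9.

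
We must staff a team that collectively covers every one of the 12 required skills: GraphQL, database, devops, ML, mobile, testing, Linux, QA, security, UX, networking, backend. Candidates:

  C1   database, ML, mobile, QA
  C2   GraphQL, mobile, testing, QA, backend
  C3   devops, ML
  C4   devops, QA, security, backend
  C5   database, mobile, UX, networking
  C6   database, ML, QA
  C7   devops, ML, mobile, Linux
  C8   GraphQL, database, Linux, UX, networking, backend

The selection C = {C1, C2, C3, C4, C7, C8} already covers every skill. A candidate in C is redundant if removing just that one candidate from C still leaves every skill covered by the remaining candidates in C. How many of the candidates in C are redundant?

Drop C1: the rest still cover every skill — redundant.
Drop C2: testing uncovered — not redundant.
Drop C3: the rest still cover every skill — redundant.
Drop C4: security uncovered — not redundant.
Drop C7: the rest still cover every skill — redundant.
Drop C8: UX, networking uncovered — not redundant.
3 redundant: C1, C3, C7.

3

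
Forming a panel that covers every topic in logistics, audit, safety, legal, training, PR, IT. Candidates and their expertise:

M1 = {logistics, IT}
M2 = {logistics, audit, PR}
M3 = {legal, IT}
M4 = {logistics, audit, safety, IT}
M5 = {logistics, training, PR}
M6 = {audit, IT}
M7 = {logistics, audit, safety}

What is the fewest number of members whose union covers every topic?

M3, M4, M5 together cover {logistics, audit, safety, legal, training, PR, IT} — every topic.
No 2 of the 7 members cover everything (all 21 pairs fall short), so 3 is minimum.

3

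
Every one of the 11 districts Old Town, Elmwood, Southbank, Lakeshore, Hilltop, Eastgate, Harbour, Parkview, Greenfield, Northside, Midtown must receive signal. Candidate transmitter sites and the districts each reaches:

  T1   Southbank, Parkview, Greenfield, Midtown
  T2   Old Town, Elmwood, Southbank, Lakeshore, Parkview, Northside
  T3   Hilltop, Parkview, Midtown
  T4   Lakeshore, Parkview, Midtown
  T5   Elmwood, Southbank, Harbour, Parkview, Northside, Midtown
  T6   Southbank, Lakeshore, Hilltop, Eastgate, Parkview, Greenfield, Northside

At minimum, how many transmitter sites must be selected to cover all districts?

3

T2, T5, T6 together cover {Old Town, Elmwood, Southbank, Lakeshore, Hilltop, Eastgate, Harbour, Parkview, Greenfield, Northside, Midtown} — every district.
No 2 of the 6 transmitter sites cover everything (all 15 pairs fall short), so 3 is minimum.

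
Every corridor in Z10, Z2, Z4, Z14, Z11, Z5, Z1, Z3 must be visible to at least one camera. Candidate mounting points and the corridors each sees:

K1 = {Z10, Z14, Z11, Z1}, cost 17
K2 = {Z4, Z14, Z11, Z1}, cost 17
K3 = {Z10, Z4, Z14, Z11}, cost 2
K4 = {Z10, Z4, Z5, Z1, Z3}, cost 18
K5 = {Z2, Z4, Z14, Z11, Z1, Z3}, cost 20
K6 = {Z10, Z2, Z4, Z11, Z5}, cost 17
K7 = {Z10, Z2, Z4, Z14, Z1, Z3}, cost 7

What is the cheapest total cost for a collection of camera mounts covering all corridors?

K6, K7 cover every corridor at cost 17 + 7 = 24.
Any cover uses at least 2 camera mounts; among all covering selections none totals below 24.
Greedy by coverage-per-cost would pick K3, K7, K6 for 26 — worse than the optimum 24.

24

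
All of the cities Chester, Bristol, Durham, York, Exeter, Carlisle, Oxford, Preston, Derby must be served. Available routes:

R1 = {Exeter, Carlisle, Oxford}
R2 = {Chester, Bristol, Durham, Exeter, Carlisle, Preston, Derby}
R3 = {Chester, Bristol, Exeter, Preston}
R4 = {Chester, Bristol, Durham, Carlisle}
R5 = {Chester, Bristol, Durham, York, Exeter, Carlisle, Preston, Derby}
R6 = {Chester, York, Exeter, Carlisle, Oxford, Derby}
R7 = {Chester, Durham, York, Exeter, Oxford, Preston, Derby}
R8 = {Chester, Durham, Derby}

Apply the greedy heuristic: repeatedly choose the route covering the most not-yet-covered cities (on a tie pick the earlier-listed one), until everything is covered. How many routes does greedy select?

2

Pick 1: R5 covers 8 new cities (Chester, Bristol, Durham, York, Exeter, Carlisle, Preston, Derby).
Pick 2: R1 covers 1 new cities (Oxford).
Greedy uses 2 routes.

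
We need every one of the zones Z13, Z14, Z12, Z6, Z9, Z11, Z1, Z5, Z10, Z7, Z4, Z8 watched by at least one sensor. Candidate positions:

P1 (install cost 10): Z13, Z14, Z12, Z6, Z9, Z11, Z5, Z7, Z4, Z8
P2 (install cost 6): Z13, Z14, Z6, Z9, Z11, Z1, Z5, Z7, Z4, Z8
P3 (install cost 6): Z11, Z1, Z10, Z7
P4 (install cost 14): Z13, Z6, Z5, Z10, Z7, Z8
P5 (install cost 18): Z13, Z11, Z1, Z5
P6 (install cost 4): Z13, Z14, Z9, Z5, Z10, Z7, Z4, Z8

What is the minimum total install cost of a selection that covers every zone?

16

P1, P3 cover every zone at install cost 10 + 6 = 16.
Any cover uses at least 2 sensor positions; among all covering selections none totals below 16.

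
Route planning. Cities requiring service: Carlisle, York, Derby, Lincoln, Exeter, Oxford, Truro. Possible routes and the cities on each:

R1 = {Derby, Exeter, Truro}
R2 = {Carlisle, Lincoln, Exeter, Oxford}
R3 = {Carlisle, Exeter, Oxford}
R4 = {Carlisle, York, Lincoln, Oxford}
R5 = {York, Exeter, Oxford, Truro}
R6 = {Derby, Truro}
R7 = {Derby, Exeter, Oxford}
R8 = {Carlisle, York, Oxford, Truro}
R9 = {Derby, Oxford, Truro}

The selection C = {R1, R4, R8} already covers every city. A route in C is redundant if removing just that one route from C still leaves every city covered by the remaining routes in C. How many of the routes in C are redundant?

1

Drop R1: Derby, Exeter uncovered — not redundant.
Drop R4: Lincoln uncovered — not redundant.
Drop R8: the rest still cover every city — redundant.
1 redundant: R8.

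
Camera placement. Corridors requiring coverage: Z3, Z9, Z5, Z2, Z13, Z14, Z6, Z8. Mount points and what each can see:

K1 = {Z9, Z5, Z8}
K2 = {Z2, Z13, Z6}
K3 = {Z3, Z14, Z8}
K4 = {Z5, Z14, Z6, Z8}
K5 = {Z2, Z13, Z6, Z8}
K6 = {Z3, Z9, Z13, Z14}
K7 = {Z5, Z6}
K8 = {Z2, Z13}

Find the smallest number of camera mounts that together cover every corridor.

3

K1, K2, K3 together cover {Z3, Z9, Z5, Z2, Z13, Z14, Z6, Z8} — every corridor.
No 2 of the 8 camera mounts cover everything (all 28 pairs fall short), so 3 is minimum.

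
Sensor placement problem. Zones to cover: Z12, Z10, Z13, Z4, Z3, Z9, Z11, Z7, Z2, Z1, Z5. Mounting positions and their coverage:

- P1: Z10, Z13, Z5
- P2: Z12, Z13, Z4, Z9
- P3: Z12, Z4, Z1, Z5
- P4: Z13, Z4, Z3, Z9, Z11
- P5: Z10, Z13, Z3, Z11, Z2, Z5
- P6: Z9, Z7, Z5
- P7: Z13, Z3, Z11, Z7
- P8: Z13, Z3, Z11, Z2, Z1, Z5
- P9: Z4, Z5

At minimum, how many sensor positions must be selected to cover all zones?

3

P3, P5, P6 together cover {Z12, Z10, Z13, Z4, Z3, Z9, Z11, Z7, Z2, Z1, Z5} — every zone.
No 2 of the 9 sensor positions cover everything (all 36 pairs fall short), so 3 is minimum.
Greedy (largest uncovered first) would take P5, P2, P3, P6 — 4 sensor positions — but 3 suffice.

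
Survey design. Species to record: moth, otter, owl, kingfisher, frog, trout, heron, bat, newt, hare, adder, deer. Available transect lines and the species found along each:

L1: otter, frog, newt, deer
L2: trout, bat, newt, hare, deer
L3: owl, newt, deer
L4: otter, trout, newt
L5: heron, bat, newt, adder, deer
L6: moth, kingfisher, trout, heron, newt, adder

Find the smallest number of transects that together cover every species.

4

L1, L2, L3, L6 together cover {moth, otter, owl, kingfisher, frog, trout, heron, bat, newt, hare, adder, deer} — every species.
No 3 of the 6 transects cover everything (all 20 triples fall short), so 4 is minimum.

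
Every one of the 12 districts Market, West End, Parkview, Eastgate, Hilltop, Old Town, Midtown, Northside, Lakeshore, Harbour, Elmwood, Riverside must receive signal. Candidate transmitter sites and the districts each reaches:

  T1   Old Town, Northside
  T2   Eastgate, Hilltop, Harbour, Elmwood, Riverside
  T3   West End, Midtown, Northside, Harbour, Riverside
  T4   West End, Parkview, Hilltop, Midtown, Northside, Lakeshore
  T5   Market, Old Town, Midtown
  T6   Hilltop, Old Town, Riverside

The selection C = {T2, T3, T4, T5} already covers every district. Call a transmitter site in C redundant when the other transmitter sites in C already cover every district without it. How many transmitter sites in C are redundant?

1

Drop T2: Eastgate, Elmwood uncovered — not redundant.
Drop T3: the rest still cover every district — redundant.
Drop T4: Parkview, Lakeshore uncovered — not redundant.
Drop T5: Market, Old Town uncovered — not redundant.
1 redundant: T3.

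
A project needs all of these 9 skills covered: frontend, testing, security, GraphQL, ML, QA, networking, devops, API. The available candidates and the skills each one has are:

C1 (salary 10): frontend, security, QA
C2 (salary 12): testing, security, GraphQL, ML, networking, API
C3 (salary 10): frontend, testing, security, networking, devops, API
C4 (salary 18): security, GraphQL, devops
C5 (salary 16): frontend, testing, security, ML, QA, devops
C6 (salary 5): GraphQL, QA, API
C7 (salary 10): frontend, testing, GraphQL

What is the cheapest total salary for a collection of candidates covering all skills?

27

C2, C3, C6 cover every skill at salary 12 + 10 + 5 = 27.
Any cover uses at least 2 candidates; among all covering selections none totals below 27.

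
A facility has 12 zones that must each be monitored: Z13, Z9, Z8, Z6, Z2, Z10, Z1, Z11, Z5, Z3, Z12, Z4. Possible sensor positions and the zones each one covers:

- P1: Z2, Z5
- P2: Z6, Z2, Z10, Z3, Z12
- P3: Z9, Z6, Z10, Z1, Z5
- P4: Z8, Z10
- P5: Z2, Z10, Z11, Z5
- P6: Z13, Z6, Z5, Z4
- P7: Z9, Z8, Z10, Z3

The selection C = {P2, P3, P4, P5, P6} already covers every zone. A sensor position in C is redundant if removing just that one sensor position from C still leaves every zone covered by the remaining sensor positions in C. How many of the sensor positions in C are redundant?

0

Drop P2: Z3, Z12 uncovered — not redundant.
Drop P3: Z9, Z1 uncovered — not redundant.
Drop P4: Z8 uncovered — not redundant.
Drop P5: Z11 uncovered — not redundant.
Drop P6: Z13, Z4 uncovered — not redundant.
None of the sensor positions in C is redundant.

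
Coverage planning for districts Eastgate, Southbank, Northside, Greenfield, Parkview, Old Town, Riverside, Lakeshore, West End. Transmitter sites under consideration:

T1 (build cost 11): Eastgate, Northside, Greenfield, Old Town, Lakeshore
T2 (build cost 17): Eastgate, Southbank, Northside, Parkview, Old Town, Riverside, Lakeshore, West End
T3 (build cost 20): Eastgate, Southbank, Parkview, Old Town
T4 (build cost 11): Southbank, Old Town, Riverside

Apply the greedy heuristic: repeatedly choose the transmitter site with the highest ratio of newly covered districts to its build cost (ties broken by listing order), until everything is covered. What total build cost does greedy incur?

Pick 1: T2 adds 8 new (Eastgate, Southbank, Northside, Parkview, Old Town, Riverside, Lakeshore, West End) at build cost 17 (ratio 8/17).
Pick 2: T1 adds 1 new (Greenfield) at build cost 11 (ratio 1/11).
Greedy total build cost: 17 + 11 = 28.

28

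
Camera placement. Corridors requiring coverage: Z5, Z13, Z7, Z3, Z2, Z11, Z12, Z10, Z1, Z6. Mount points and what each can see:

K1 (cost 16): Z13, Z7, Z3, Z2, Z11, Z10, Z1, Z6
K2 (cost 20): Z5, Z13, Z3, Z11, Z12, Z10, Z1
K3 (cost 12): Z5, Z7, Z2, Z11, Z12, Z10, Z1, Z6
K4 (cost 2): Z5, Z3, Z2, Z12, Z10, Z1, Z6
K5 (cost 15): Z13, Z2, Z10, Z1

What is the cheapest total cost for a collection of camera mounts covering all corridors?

K1, K4 cover every corridor at cost 16 + 2 = 18.
Any cover uses at least 2 camera mounts; among all covering selections none totals below 18.

18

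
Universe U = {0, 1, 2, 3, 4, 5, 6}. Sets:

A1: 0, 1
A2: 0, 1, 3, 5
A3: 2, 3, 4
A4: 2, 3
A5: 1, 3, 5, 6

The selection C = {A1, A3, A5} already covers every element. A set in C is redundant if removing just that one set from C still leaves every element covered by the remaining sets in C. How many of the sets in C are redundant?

0

Drop A1: 0 uncovered — not redundant.
Drop A3: 2, 4 uncovered — not redundant.
Drop A5: 5, 6 uncovered — not redundant.
None of the sets in C is redundant.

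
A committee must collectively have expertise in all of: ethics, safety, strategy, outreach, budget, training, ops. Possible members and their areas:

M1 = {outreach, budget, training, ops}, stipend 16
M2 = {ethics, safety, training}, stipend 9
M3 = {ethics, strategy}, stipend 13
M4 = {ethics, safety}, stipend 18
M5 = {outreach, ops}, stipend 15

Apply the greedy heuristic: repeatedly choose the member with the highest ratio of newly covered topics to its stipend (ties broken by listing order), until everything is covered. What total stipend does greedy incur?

38

Pick 1: M2 adds 3 new (ethics, safety, training) at stipend 9 (ratio 3/9).
Pick 2: M1 adds 3 new (outreach, budget, ops) at stipend 16 (ratio 3/16).
Pick 3: M3 adds 1 new (strategy) at stipend 13 (ratio 1/13).
Greedy total stipend: 9 + 16 + 13 = 38.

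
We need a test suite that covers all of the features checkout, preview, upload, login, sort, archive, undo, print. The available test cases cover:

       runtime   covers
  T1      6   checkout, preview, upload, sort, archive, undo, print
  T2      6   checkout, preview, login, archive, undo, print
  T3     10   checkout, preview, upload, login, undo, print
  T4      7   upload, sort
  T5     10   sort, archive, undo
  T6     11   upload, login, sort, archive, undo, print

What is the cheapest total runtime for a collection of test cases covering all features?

12

T1, T2 cover every feature at runtime 6 + 6 = 12.
Any cover uses at least 2 test cases; among all covering selections none totals below 12.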